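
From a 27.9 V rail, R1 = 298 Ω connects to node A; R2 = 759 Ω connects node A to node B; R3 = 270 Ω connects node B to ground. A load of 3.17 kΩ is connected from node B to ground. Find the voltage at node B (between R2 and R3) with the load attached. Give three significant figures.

At node B, R3 is in parallel with the load: R3‖R_L = 248.8 Ω.
Below node A the resistance is R2 + (R3‖R_L) = 1008 Ω, so V_A = 27.9 × 1008/1306 = 21.53 V.
Then V_B = V_A × (R3‖R_L)/(R2 + R3‖R_L) = 21.53 × 248.8/1008 = 5.32 V.

V ≈ 5.32 V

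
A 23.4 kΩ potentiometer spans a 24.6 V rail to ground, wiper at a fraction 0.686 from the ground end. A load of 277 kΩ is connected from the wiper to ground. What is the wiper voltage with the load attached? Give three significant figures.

The wiper splits the pot into (1−α)R = 7.348 kΩ above and αR = 16.05 kΩ below.
Lower section ‖ load = 15.17 kΩ.
V_wiper = 24.6 × 15.17/(7.348 + 15.17) = 16.6 V.

V ≈ 16.6 V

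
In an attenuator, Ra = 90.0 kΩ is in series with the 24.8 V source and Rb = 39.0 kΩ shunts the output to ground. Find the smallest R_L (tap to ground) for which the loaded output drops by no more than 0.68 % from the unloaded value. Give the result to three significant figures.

Output resistance R_th = Ra‖Rb = (90.0 × 39.0)/129.0 = 27.21 kΩ.
The fractional drop is R_th/(R_th + R_L); requiring this ≤ 0.00680 gives R_L ≥ R_th(1/0.00680 − 1) = 27.21 × 146.1 = 3.97 MΩ.

R_L(min) ≈ 3.97 MΩ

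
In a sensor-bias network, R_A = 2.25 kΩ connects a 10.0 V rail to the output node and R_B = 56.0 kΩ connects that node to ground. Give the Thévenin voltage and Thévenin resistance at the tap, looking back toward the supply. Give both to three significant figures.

V_th is the open-circuit tap voltage: 10.0 × 56.0/(2.25 + 56.0) = 9.61 V.
With the supply zeroed, R_A and R_B appear in parallel from the tap: R_th = R_A‖R_B = (2.25 × 56.0)/58.25 = 2.16 kΩ.

V_th = 9.61 V, R_th = 2.16 kΩ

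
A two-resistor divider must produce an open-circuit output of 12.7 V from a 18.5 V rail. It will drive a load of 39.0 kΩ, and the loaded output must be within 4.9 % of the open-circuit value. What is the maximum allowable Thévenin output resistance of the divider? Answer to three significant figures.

R_th ≤ 2.01 kΩ

Loading drop = R_th/(R_th + R_L) ≤ 0.0490, so R_th ≤ R_L · ε/(1−ε) = 39.0 kΩ × 0.0490/0.9510 = 2.01 kΩ.
(Any R1, R2 with R2/(R1+R2) = 0.686 and R1‖R2 ≤ 2.01 kΩ will meet the spec.)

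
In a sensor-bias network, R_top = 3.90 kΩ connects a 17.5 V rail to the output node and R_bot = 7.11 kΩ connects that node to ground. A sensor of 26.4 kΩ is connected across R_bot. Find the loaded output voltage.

The load sits in parallel with R_bot: R_bot‖R_L = (7.11 × 26.4) / (7.11 + 26.4) = 5.601 kΩ.
V_out = 17.5 × 5.601 / (3.90 + 5.601) = 17.5 × 5.601/9.501 = 10.3 V.

V_out ≈ 10.3 V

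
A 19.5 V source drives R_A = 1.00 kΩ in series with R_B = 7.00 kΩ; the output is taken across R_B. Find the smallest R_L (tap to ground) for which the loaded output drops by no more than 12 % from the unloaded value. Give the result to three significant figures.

R_L(min) ≈ 6.42 kΩ

Output resistance R_th = R_A‖R_B = (1000 × 7000)/8000 = 875.0 Ω.
The fractional drop is R_th/(R_th + R_L); requiring this ≤ 0.120 gives R_L ≥ R_th(1/0.120 − 1) = 875.0 × 7.333 = 6.42 kΩ.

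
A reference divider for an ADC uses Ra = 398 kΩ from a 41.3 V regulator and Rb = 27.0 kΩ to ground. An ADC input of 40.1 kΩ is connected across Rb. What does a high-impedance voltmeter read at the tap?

V_out ≈ 1.61 V

The load sits in parallel with Rb: Rb‖R_L = (27.0 × 40.1) / (27.0 + 40.1) = 16.14 kΩ.
V_out = 41.3 × 16.14 / (398 + 16.14) = 41.3 × 16.14/414.1 = 1.61 V.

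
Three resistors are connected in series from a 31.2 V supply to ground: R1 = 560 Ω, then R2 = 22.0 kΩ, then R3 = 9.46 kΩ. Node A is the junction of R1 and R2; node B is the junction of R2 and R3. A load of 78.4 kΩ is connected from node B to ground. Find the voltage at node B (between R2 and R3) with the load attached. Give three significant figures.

At node B, R3 is in parallel with the load: R3‖R_L = 8441 Ω.
Below node A the resistance is R2 + (R3‖R_L) = 30440 Ω, so V_A = 31.2 × 30440/31000 = 30.64 V.
Then V_B = V_A × (R3‖R_L)/(R2 + R3‖R_L) = 30.64 × 8441/30440 = 8.50 V.

V ≈ 8.50 V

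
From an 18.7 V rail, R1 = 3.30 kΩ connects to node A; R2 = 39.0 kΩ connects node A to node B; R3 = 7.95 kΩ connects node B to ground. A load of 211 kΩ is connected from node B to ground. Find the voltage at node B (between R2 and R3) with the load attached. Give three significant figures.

V ≈ 2.87 V

At node B, R3 is in parallel with the load: R3‖R_L = 7.661 kΩ.
Below node A the resistance is R2 + (R3‖R_L) = 46.66 kΩ, so V_A = 18.7 × 46.66/49.96 = 17.46 V.
Then V_B = V_A × (R3‖R_L)/(R2 + R3‖R_L) = 17.46 × 7.661/46.66 = 2.87 V.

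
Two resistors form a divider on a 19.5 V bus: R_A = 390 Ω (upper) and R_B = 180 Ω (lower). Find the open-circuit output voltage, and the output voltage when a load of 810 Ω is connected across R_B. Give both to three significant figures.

Open-circuit: V = 19.5 × 180/(390 + 180) = 6.16 V.
With the load, R_B becomes R_B‖R_L = 147.3 Ω, so V = 19.5 × 147.3/537.3 = 5.35 V.

Unloaded: 6.16 V; loaded: 5.35 V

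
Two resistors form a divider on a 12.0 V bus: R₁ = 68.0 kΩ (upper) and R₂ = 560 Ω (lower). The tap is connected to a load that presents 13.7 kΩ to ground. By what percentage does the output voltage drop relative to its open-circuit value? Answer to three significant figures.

The divider's output (Thévenin) resistance is R₁‖R₂ = 555.4 Ω.
Fractional drop under load = R_th/(R_th + R_L) = 555.4 / (555.4 + 13700) = 0.03896.
So the output falls by 3.90 %.

3.90 %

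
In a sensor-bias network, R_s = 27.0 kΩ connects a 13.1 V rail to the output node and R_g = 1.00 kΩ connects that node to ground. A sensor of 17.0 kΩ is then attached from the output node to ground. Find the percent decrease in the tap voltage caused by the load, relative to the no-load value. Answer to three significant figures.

The divider's output (Thévenin) resistance is R_s‖R_g = 0.9643 kΩ.
Fractional drop under load = R_th/(R_th + R_L) = 0.9643 / (0.9643 + 17.0) = 0.05368.
So the output falls by 5.37 %.

5.37 %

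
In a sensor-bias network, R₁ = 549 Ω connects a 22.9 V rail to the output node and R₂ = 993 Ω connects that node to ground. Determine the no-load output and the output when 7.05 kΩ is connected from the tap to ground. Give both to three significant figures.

Unloaded: 14.7 V; loaded: 14.0 V

Open-circuit: V = 22.9 × 993/(549 + 993) = 14.7 V.
With the load, R₂ becomes R₂‖R_L = 870.4 Ω, so V = 22.9 × 870.4/1419 = 14.0 V.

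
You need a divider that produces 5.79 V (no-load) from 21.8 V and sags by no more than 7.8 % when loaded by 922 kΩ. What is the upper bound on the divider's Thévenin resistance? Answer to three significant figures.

R_th ≤ 78.0 kΩ

Loading drop = R_th/(R_th + R_L) ≤ 0.0780, so R_th ≤ R_L · ε/(1−ε) = 922 kΩ × 0.0780/0.9220 = 78.0 kΩ.
(Any R1, R2 with R2/(R1+R2) = 0.266 and R1‖R2 ≤ 78.0 kΩ will meet the spec.)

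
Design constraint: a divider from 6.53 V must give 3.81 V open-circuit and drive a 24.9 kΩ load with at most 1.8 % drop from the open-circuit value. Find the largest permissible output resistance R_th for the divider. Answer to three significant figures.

Loading drop = R_th/(R_th + R_L) ≤ 0.0180, so R_th ≤ R_L · ε/(1−ε) = 24.9 kΩ × 0.0180/0.9820 = 456 Ω.
(Any R1, R2 with R2/(R1+R2) = 0.583 and R1‖R2 ≤ 456 Ω will meet the spec.)

R_th ≤ 456 Ω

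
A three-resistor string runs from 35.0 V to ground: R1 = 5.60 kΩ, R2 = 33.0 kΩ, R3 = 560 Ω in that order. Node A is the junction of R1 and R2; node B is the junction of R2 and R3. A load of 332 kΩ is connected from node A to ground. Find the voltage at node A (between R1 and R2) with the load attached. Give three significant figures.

Below node A the series string R2+R3 = 33560 Ω sits in parallel with the 332000 Ω load: 30480 Ω.
V_A = 35.0 × 30480/(5600 + 30480) = 29.6 V.

V ≈ 29.6 V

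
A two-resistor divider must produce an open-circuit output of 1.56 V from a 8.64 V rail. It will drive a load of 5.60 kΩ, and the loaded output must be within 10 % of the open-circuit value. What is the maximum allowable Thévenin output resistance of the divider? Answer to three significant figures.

Loading drop = R_th/(R_th + R_L) ≤ 0.100, so R_th ≤ R_L · ε/(1−ε) = 5.60 kΩ × 0.100/0.9000 = 622 Ω.
(Any R1, R2 with R2/(R1+R2) = 0.181 and R1‖R2 ≤ 622 Ω will meet the spec.)

R_th ≤ 622 Ω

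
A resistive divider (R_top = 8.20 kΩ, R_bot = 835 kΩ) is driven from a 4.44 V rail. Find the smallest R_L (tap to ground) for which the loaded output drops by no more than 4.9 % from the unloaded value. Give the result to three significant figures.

Output resistance R_th = R_top‖R_bot = (8.20 × 835)/843.2 = 8.120 kΩ.
The fractional drop is R_th/(R_th + R_L); requiring this ≤ 0.0490 gives R_L ≥ R_th(1/0.0490 − 1) = 8.120 × 19.41 = 158 kΩ.

R_L(min) ≈ 158 kΩ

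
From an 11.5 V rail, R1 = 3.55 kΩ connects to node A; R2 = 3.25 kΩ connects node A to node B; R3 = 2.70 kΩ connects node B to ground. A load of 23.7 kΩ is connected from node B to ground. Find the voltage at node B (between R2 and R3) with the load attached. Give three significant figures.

V ≈ 3.02 V

At node B, R3 is in parallel with the load: R3‖R_L = 2.424 kΩ.
Below node A the resistance is R2 + (R3‖R_L) = 5.674 kΩ, so V_A = 11.5 × 5.674/9.224 = 7.074 V.
Then V_B = V_A × (R3‖R_L)/(R2 + R3‖R_L) = 7.074 × 2.424/5.674 = 3.02 V.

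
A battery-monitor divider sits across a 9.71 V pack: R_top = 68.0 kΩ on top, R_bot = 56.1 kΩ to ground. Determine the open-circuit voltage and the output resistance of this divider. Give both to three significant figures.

V_th = 4.39 V, R_th = 30.7 kΩ

V_th is the open-circuit tap voltage: 9.71 × 56.1/(68.0 + 56.1) = 4.39 V.
With the supply zeroed, R_top and R_bot appear in parallel from the tap: R_th = R_top‖R_bot = (68.0 × 56.1)/124.1 = 30.7 kΩ.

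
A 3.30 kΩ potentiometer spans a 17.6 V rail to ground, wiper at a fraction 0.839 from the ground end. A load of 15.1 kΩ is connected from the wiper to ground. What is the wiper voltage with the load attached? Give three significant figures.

The wiper splits the pot into (1−α)R = 531.3 Ω above and αR = 2769 Ω below.
Lower section ‖ load = 2340 Ω.
V_wiper = 17.6 × 2340/(531.3 + 2340) = 14.3 V.

V ≈ 14.3 V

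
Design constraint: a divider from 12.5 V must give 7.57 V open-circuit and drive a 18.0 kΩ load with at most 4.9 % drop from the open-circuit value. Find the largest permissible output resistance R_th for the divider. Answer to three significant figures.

Loading drop = R_th/(R_th + R_L) ≤ 0.0490, so R_th ≤ R_L · ε/(1−ε) = 18.0 kΩ × 0.0490/0.9510 = 927 Ω.
(Any R1, R2 with R2/(R1+R2) = 0.606 and R1‖R2 ≤ 927 Ω will meet the spec.)

R_th ≤ 927 Ω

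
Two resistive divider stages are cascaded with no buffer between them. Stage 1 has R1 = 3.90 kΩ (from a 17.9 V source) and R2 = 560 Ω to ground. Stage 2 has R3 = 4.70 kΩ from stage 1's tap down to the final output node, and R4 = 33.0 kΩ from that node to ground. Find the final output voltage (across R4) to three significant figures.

Stage 2 presents R3+R4 = 37700 Ω as a load on stage 1's tap.
Stage 1's lower leg becomes R2‖(R3+R4) = 551.8 Ω, so V_mid = 17.9 × 551.8/4452 = 2.219 V.
Stage 2 is itself unloaded: V_out = V_mid × R4/(R3+R4) = 2.219 × 33000/37700 = 1.94 V.

V_out ≈ 1.94 V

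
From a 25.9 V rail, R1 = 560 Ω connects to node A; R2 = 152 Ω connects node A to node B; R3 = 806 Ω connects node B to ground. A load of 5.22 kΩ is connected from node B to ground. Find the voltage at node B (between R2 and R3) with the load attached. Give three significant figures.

V ≈ 12.8 V

At node B, R3 is in parallel with the load: R3‖R_L = 698.2 Ω.
Below node A the resistance is R2 + (R3‖R_L) = 850.2 Ω, so V_A = 25.9 × 850.2/1410 = 15.61 V.
Then V_B = V_A × (R3‖R_L)/(R2 + R3‖R_L) = 15.61 × 698.2/850.2 = 12.8 V.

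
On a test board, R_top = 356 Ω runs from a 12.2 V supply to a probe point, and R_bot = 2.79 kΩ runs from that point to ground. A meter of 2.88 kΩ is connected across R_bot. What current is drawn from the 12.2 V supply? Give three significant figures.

R_bot‖R_L = 1417 Ω, so the source sees R_top + R_bot‖R_L = 1773 Ω.
I = 12.2 V / 1773 Ω = 6.88 mA.

I ≈ 6.88 mA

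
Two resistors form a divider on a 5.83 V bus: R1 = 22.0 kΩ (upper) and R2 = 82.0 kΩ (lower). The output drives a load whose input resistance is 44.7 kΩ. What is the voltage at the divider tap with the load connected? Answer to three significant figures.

The load sits in parallel with R2: R2‖R_L = (82.0 × 44.7) / (82.0 + 44.7) = 28.93 kΩ.
V_out = 5.83 × 28.93 / (22.0 + 28.93) = 5.83 × 28.93/50.93 = 3.31 V.

V_out ≈ 3.31 V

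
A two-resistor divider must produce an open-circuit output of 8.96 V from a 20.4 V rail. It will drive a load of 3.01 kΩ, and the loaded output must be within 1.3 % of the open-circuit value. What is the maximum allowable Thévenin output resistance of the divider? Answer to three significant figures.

Loading drop = R_th/(R_th + R_L) ≤ 0.0130, so R_th ≤ R_L · ε/(1−ε) = 3.01 kΩ × 0.0130/0.9870 = 39.6 Ω.

R_th ≤ 39.6 Ω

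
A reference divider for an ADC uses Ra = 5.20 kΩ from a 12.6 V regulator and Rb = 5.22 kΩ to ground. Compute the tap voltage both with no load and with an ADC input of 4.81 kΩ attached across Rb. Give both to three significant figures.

Unloaded: 6.31 V; loaded: 4.09 V

Open-circuit: V = 12.6 × 5.22/(5.20 + 5.22) = 6.31 V.
With the load, Rb becomes Rb‖R_L = 2.503 kΩ, so V = 12.6 × 2.503/7.703 = 4.09 V.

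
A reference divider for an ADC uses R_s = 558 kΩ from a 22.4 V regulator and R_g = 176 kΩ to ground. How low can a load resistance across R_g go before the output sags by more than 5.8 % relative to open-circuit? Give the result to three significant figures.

R_L(min) ≈ 2.17 MΩ

Output resistance R_th = R_s‖R_g = (558 × 176)/734.0 = 133.8 kΩ.
The fractional drop is R_th/(R_th + R_L); requiring this ≤ 0.0580 gives R_L ≥ R_th(1/0.0580 − 1) = 133.8 × 16.24 = 2.17 MΩ.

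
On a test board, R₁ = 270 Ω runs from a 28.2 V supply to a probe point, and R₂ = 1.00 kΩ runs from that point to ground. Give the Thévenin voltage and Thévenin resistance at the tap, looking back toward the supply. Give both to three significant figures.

V_th = 22.2 V, R_th = 213 Ω

V_th is the open-circuit tap voltage: 28.2 × 1000/(270 + 1000) = 22.2 V.
With the supply zeroed, R₁ and R₂ appear in parallel from the tap: R_th = R₁‖R₂ = (270 × 1000)/1270 = 213 Ω.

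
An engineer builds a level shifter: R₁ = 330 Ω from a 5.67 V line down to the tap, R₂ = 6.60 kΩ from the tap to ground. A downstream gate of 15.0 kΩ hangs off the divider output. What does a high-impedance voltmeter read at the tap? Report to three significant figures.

The load sits in parallel with R₂: R₂‖R_L = (6600 × 15000) / (6600 + 15000) = 4583 Ω.
V_out = 5.67 × 4583 / (330 + 4583) = 5.67 × 4583/4913 = 5.29 V.

V_out ≈ 5.29 V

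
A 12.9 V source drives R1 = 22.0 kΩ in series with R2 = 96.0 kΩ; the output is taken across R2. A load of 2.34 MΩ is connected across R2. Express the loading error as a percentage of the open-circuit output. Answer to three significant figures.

The divider's output (Thévenin) resistance is R1‖R2 = 17.90 kΩ.
Fractional drop under load = R_th/(R_th + R_L) = 17.90 / (17.90 + 2340) = 0.007591.
So the output falls by 0.759 %.

0.759 %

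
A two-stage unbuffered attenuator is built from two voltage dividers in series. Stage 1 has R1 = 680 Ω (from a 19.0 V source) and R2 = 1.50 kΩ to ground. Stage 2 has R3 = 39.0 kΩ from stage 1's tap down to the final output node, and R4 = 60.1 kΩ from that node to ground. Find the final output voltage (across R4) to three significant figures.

V_out ≈ 7.89 V

Stage 2 presents R3+R4 = 99100 Ω as a load on stage 1's tap.
Stage 1's lower leg becomes R2‖(R3+R4) = 1478 Ω, so V_mid = 19.0 × 1478/2158 = 13.01 V.
Stage 2 is itself unloaded: V_out = V_mid × R4/(R3+R4) = 13.01 × 60100/99100 = 7.89 V.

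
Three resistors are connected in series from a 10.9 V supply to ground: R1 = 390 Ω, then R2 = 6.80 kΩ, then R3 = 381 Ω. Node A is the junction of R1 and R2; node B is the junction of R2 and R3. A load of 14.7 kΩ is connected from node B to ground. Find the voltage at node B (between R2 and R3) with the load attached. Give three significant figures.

At node B, R3 is in parallel with the load: R3‖R_L = 371.4 Ω.
Below node A the resistance is R2 + (R3‖R_L) = 7171 Ω, so V_A = 10.9 × 7171/7561 = 10.34 V.
Then V_B = V_A × (R3‖R_L)/(R2 + R3‖R_L) = 10.34 × 371.4/7171 = 0.535 V.

V ≈ 0.535 V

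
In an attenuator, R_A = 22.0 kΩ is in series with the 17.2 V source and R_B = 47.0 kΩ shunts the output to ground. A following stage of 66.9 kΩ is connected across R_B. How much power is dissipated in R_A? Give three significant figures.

Total resistance from the source is R_A + (R_B‖R_L) = 49.61 kΩ, so I = 17.2/49.61 kΩ = 0.3467 mA.
P = I²·R_A = (0.3467 mA)² × 22.0 kΩ = 2.64 mW.

P ≈ 2.64 mW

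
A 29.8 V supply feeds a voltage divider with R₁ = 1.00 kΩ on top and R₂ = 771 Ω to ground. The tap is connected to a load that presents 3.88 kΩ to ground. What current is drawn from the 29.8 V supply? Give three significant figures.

I ≈ 18.1 mA

R₂‖R_L = 643.2 Ω, so the source sees R₁ + R₂‖R_L = 1643 Ω.
I = 29.8 V / 1643 Ω = 18.1 mA.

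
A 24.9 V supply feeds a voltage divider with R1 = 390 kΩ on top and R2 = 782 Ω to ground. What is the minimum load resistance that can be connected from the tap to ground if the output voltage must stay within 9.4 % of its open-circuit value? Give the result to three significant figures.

R_L(min) ≈ 7.52 kΩ

Output resistance R_th = R1‖R2 = (390000 × 782)/390800 = 780.4 Ω.
The fractional drop is R_th/(R_th + R_L); requiring this ≤ 0.0940 gives R_L ≥ R_th(1/0.0940 − 1) = 780.4 × 9.638 = 7.52 kΩ.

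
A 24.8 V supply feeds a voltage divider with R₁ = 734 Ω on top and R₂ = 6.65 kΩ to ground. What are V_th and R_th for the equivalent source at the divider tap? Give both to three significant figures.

V_th = 22.3 V, R_th = 661 Ω

V_th is the open-circuit tap voltage: 24.8 × 6650/(734 + 6650) = 22.3 V.
With the supply zeroed, R₁ and R₂ appear in parallel from the tap: R_th = R₁‖R₂ = (734 × 6650)/7384 = 661 Ω.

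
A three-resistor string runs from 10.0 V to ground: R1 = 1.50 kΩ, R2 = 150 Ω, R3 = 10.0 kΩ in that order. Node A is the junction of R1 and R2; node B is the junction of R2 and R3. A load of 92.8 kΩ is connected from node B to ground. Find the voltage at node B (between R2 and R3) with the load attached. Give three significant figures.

At node B, R3 is in parallel with the load: R3‖R_L = 9027 Ω.
Below node A the resistance is R2 + (R3‖R_L) = 9177 Ω, so V_A = 10.0 × 9177/10680 = 8.595 V.
Then V_B = V_A × (R3‖R_L)/(R2 + R3‖R_L) = 8.595 × 9027/9177 = 8.45 V.

V ≈ 8.45 V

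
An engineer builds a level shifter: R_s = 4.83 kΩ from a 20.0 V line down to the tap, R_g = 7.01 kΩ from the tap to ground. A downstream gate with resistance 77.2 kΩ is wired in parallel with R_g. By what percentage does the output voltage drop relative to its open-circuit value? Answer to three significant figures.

3.57 %

The divider's output (Thévenin) resistance is R_s‖R_g = 2.860 kΩ.
Fractional drop under load = R_th/(R_th + R_L) = 2.860 / (2.860 + 77.2) = 0.03572.
So the output falls by 3.57 %.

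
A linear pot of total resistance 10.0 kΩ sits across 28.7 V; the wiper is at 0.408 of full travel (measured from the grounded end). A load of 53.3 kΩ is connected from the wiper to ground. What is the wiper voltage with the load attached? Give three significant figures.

V ≈ 11.2 V

The wiper splits the pot into (1−α)R = 5.920 kΩ above and αR = 4.080 kΩ below.
Lower section ‖ load = 3.790 kΩ.
V_wiper = 28.7 × 3.790/(5.920 + 3.790) = 11.2 V.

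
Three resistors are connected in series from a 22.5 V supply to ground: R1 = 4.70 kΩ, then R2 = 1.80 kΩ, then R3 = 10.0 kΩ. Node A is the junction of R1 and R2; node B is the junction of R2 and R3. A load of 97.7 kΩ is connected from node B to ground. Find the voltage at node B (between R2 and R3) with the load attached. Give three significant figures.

At node B, R3 is in parallel with the load: R3‖R_L = 9.071 kΩ.
Below node A the resistance is R2 + (R3‖R_L) = 10.87 kΩ, so V_A = 22.5 × 10.87/15.57 = 15.71 V.
Then V_B = V_A × (R3‖R_L)/(R2 + R3‖R_L) = 15.71 × 9.071/10.87 = 13.1 V.

V ≈ 13.1 V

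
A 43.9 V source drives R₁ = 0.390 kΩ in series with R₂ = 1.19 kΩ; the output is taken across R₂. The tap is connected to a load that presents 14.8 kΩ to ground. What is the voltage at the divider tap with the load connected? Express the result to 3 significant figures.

The load sits in parallel with R₂: R₂‖R_L = (1190 × 14800) / (1190 + 14800) = 1101 Ω.
V_out = 43.9 × 1101 / (390 + 1101) = 43.9 × 1101/1491 = 32.4 V.

V_out ≈ 32.4 V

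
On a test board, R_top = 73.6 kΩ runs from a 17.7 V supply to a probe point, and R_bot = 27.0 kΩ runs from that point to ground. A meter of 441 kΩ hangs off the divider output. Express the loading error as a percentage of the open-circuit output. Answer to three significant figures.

4.29 %

The divider's output (Thévenin) resistance is R_top‖R_bot = 19.75 kΩ.
Fractional drop under load = R_th/(R_th + R_L) = 19.75 / (19.75 + 441) = 0.04287.
So the output falls by 4.29 %.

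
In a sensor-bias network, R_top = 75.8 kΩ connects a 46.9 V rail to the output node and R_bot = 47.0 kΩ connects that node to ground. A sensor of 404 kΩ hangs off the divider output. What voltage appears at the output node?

V_out ≈ 16.7 V

The load sits in parallel with R_bot: R_bot‖R_L = (47.0 × 404) / (47.0 + 404) = 42.10 kΩ.
V_out = 46.9 × 42.10 / (75.8 + 42.10) = 46.9 × 42.10/117.9 = 16.7 V.
(Unloaded it would have been 18.0 V.)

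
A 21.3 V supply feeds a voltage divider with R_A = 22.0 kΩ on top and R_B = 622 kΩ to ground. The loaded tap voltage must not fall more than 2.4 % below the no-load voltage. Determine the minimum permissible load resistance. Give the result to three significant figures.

R_L(min) ≈ 864 kΩ

Output resistance R_th = R_A‖R_B = (22.0 × 622)/644.0 = 21.25 kΩ.
The fractional drop is R_th/(R_th + R_L); requiring this ≤ 0.0240 gives R_L ≥ R_th(1/0.0240 − 1) = 21.25 × 40.67 = 864 kΩ.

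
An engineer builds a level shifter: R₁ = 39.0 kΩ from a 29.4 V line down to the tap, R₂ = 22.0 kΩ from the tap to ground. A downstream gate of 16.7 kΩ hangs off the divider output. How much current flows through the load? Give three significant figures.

I_L ≈ 0.345 mA

R₂‖R_L = 9.494 kΩ; V_out = 29.4 × 9.494/48.49 = 5.756 V.
I_L = V_out / R_L = 5.756 / 16.7 kΩ = 0.345 mA.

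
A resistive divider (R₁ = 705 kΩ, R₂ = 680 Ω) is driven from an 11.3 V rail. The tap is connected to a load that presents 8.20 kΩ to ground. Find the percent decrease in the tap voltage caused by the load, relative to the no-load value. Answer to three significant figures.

7.65 %

The divider's output (Thévenin) resistance is R₁‖R₂ = 679.3 Ω.
Fractional drop under load = R_th/(R_th + R_L) = 679.3 / (679.3 + 8200) = 0.07651.
So the output falls by 7.65 %.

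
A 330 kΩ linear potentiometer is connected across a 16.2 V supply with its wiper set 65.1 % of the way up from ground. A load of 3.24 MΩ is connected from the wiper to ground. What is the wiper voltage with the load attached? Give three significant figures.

The wiper splits the pot into (1−α)R = 115.2 kΩ above and αR = 214.8 kΩ below.
Lower section ‖ load = 201.5 kΩ.
V_wiper = 16.2 × 201.5/(115.2 + 201.5) = 10.3 V.

V ≈ 10.3 V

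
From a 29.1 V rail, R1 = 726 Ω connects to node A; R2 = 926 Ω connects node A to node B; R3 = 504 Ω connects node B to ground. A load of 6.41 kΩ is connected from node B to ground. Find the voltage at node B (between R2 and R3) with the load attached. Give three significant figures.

V ≈ 6.42 V

At node B, R3 is in parallel with the load: R3‖R_L = 467.3 Ω.
Below node A the resistance is R2 + (R3‖R_L) = 1393 Ω, so V_A = 29.1 × 1393/2119 = 19.13 V.
Then V_B = V_A × (R3‖R_L)/(R2 + R3‖R_L) = 19.13 × 467.3/1393 = 6.42 V.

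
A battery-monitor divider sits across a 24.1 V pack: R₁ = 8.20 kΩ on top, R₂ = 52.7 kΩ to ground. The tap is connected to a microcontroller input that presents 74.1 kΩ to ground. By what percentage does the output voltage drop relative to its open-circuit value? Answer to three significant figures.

8.74 %

The divider's output (Thévenin) resistance is R₁‖R₂ = 7.096 kΩ.
Fractional drop under load = R_th/(R_th + R_L) = 7.096 / (7.096 + 74.1) = 0.08739.
So the output falls by 8.74 %.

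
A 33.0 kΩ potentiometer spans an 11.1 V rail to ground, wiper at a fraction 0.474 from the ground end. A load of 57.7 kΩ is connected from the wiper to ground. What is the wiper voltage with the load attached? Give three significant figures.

The wiper splits the pot into (1−α)R = 17.36 kΩ above and αR = 15.64 kΩ below.
Lower section ‖ load = 12.31 kΩ.
V_wiper = 11.1 × 12.31/(17.36 + 12.31) = 4.60 V.

V ≈ 4.60 V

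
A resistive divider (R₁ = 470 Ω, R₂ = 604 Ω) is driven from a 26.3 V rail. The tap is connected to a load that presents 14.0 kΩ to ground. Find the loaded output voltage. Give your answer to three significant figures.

V_out ≈ 14.5 V

The load sits in parallel with R₂: R₂‖R_L = (604 × 14000) / (604 + 14000) = 579.0 Ω.
V_out = 26.3 × 579.0 / (470 + 579.0) = 26.3 × 579.0/1049 = 14.5 V.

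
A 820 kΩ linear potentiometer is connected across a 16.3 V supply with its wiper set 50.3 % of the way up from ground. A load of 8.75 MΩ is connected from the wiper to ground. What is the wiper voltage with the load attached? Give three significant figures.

V ≈ 8.01 V

The wiper splits the pot into (1−α)R = 407.5 kΩ above and αR = 412.5 kΩ below.
Lower section ‖ load = 393.9 kΩ.
V_wiper = 16.3 × 393.9/(407.5 + 393.9) = 8.01 V.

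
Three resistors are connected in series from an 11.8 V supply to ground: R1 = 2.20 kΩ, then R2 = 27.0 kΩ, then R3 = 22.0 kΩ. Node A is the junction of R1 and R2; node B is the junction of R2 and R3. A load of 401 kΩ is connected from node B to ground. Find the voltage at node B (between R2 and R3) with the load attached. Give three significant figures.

At node B, R3 is in parallel with the load: R3‖R_L = 20.86 kΩ.
Below node A the resistance is R2 + (R3‖R_L) = 47.86 kΩ, so V_A = 11.8 × 47.86/50.06 = 11.28 V.
Then V_B = V_A × (R3‖R_L)/(R2 + R3‖R_L) = 11.28 × 20.86/47.86 = 4.92 V.

V ≈ 4.92 V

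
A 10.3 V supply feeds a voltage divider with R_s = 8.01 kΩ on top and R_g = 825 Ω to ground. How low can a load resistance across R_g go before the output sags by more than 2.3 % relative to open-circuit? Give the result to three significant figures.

R_L(min) ≈ 31.8 kΩ

Output resistance R_th = R_s‖R_g = (8010 × 825)/8835 = 748.0 Ω.
The fractional drop is R_th/(R_th + R_L); requiring this ≤ 0.0230 gives R_L ≥ R_th(1/0.0230 − 1) = 748.0 × 42.48 = 31.8 kΩ.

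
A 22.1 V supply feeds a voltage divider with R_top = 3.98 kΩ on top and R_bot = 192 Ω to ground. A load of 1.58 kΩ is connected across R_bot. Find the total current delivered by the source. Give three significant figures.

R_bot‖R_L = 171.2 Ω, so the source sees R_top + R_bot‖R_L = 4151 Ω.
I = 22.1 V / 4151 Ω = 5.32 mA.

I ≈ 5.32 mA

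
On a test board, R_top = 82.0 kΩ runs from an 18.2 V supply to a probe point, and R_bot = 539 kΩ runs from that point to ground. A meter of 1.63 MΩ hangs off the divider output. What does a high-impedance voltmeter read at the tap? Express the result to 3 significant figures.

V_out ≈ 15.1 V

The load sits in parallel with R_bot: R_bot‖R_L = (539 × 1630) / (539 + 1630) = 405.1 kΩ.
V_out = 18.2 × 405.1 / (82.0 + 405.1) = 18.2 × 405.1/487.1 = 15.1 V.
(Unloaded it would have been 15.8 V.)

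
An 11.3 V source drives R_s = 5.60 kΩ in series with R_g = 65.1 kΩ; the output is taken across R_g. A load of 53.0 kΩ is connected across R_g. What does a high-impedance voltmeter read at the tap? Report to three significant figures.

The load sits in parallel with R_g: R_g‖R_L = (65.1 × 53.0) / (65.1 + 53.0) = 29.22 kΩ.
V_out = 11.3 × 29.22 / (5.60 + 29.22) = 11.3 × 29.22/34.82 = 9.48 V.

V_out ≈ 9.48 V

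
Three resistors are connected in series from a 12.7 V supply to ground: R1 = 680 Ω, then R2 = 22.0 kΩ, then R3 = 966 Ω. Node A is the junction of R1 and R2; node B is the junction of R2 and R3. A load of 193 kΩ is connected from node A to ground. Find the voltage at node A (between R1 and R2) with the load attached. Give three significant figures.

V ≈ 12.3 V

Below node A the series string R2+R3 = 22970 Ω sits in parallel with the 193000 Ω load: 20520 Ω.
V_A = 12.7 × 20520/(680 + 20520) = 12.3 V.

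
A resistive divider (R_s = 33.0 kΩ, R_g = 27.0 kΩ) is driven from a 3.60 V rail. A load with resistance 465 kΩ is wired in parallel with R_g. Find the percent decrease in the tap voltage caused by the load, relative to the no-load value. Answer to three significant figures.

The divider's output (Thévenin) resistance is R_s‖R_g = 14.85 kΩ.
Fractional drop under load = R_th/(R_th + R_L) = 14.85 / (14.85 + 465) = 0.03095.
So the output falls by 3.09 %.

3.09 %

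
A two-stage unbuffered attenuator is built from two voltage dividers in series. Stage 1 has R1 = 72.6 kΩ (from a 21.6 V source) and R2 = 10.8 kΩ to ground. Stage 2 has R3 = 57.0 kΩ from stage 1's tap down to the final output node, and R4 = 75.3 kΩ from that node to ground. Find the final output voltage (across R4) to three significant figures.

Stage 2 presents R3+R4 = 132.3 kΩ as a load on stage 1's tap.
Stage 1's lower leg becomes R2‖(R3+R4) = 9.985 kΩ, so V_mid = 21.6 × 9.985/82.58 = 2.612 V.
Stage 2 is itself unloaded: V_out = V_mid × R4/(R3+R4) = 2.612 × 75.3/132.3 = 1.49 V.

V_out ≈ 1.49 V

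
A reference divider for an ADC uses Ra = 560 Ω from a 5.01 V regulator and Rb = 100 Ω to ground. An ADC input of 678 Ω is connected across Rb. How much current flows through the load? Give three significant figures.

I_L ≈ 0.995 mA

Rb‖R_L = 87.15 Ω; V_out = 5.01 × 87.15/647.1 = 0.6747 V.
I_L = V_out / R_L = 0.6747 / 678 Ω = 0.995 mA.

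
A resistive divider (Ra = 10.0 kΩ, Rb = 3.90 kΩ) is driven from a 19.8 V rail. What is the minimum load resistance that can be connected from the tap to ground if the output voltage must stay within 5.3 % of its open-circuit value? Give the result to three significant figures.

R_L(min) ≈ 50.1 kΩ

Output resistance R_th = Ra‖Rb = (10.0 × 3.90)/13.90 = 2.806 kΩ.
The fractional drop is R_th/(R_th + R_L); requiring this ≤ 0.0530 gives R_L ≥ R_th(1/0.0530 − 1) = 2.806 × 17.87 = 50.1 kΩ.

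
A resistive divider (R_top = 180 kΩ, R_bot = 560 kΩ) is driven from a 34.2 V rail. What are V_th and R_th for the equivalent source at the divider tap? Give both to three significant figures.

V_th = 25.9 V, R_th = 136 kΩ

V_th is the open-circuit tap voltage: 34.2 × 560/(180 + 560) = 25.9 V.
With the supply zeroed, R_top and R_bot appear in parallel from the tap: R_th = R_top‖R_bot = (180 × 560)/740.0 = 136 kΩ.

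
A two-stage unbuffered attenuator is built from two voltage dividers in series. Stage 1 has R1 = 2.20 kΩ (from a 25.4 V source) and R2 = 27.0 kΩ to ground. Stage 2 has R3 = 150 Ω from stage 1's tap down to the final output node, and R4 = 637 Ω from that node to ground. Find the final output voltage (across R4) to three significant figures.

Stage 2 presents R3+R4 = 787.0 Ω as a load on stage 1's tap.
Stage 1's lower leg becomes R2‖(R3+R4) = 764.7 Ω, so V_mid = 25.4 × 764.7/2965 = 6.552 V.
Stage 2 is itself unloaded: V_out = V_mid × R4/(R3+R4) = 6.552 × 637/787.0 = 5.30 V.

V_out ≈ 5.30 V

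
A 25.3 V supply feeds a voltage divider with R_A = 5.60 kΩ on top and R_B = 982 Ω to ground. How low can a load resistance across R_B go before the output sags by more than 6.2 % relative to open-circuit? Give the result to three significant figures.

Output resistance R_th = R_A‖R_B = (5600 × 982)/6582 = 835.5 Ω.
The fractional drop is R_th/(R_th + R_L); requiring this ≤ 0.0620 gives R_L ≥ R_th(1/0.0620 − 1) = 835.5 × 15.13 = 12.6 kΩ.

R_L(min) ≈ 12.6 kΩ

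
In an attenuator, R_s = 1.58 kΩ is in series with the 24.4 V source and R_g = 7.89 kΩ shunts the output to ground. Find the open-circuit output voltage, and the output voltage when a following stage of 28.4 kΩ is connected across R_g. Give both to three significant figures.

Unloaded: 20.3 V; loaded: 19.4 V

Open-circuit: V = 24.4 × 7.89/(1.58 + 7.89) = 20.3 V.
With the load, R_g becomes R_g‖R_L = 6.175 kΩ, so V = 24.4 × 6.175/7.755 = 19.4 V.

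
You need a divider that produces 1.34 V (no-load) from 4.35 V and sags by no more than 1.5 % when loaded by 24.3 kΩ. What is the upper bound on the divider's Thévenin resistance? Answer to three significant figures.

R_th ≤ 370 Ω

Loading drop = R_th/(R_th + R_L) ≤ 0.0150, so R_th ≤ R_L · ε/(1−ε) = 24.3 kΩ × 0.0150/0.9850 = 370 Ω.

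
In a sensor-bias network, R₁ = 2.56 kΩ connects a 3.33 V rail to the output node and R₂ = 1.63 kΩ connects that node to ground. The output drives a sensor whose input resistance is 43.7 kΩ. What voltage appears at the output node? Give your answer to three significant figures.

V_out ≈ 1.27 V

The load sits in parallel with R₂: R₂‖R_L = (1.63 × 43.7) / (1.63 + 43.7) = 1.571 kΩ.
V_out = 3.33 × 1.571 / (2.56 + 1.571) = 3.33 × 1.571/4.131 = 1.27 V.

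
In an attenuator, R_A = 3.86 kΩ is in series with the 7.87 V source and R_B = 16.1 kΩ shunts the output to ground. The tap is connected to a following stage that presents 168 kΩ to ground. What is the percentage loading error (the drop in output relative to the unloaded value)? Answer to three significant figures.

1.82 %

The divider's output (Thévenin) resistance is R_A‖R_B = 3.114 kΩ.
Fractional drop under load = R_th/(R_th + R_L) = 3.114 / (3.114 + 168) = 0.01820.
So the output falls by 1.82 %.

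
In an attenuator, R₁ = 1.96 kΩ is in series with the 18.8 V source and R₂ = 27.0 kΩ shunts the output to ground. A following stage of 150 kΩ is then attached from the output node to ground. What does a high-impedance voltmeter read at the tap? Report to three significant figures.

The load sits in parallel with R₂: R₂‖R_L = (27.0 × 150) / (27.0 + 150) = 22.88 kΩ.
V_out = 18.8 × 22.88 / (1.96 + 22.88) = 18.8 × 22.88/24.84 = 17.3 V.

V_out ≈ 17.3 V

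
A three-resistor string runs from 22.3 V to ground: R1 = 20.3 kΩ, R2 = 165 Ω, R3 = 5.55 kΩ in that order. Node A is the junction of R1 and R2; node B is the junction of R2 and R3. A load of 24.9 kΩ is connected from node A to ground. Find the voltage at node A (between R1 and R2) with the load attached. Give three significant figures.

V ≈ 4.15 V

Below node A the series string R2+R3 = 5715 Ω sits in parallel with the 24900 Ω load: 4648 Ω.
V_A = 22.3 × 4648/(20300 + 4648) = 4.15 V.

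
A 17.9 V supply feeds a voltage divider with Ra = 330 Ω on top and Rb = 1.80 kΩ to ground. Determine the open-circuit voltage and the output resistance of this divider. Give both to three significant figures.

V_th is the open-circuit tap voltage: 17.9 × 1800/(330 + 1800) = 15.1 V.
With the supply zeroed, Ra and Rb appear in parallel from the tap: R_th = Ra‖Rb = (330 × 1800)/2130 = 279 Ω.

V_th = 15.1 V, R_th = 279 Ω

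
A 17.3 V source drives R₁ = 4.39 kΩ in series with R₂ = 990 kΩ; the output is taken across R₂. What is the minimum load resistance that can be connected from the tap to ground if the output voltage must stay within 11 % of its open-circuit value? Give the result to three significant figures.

R_L(min) ≈ 35.4 kΩ

Output resistance R_th = R₁‖R₂ = (4.39 × 990)/994.4 = 4.371 kΩ.
The fractional drop is R_th/(R_th + R_L); requiring this ≤ 0.110 gives R_L ≥ R_th(1/0.110 − 1) = 4.371 × 8.091 = 35.4 kΩ.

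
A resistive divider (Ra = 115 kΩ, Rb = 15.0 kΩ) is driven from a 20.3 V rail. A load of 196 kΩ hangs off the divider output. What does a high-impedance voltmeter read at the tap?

The load sits in parallel with Rb: Rb‖R_L = (15.0 × 196) / (15.0 + 196) = 13.93 kΩ.
V_out = 20.3 × 13.93 / (115 + 13.93) = 20.3 × 13.93/128.9 = 2.19 V.

V_out ≈ 2.19 V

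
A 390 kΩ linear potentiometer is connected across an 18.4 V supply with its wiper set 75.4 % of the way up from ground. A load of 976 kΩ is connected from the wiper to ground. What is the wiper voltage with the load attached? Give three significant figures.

V ≈ 12.9 V

The wiper splits the pot into (1−α)R = 95.94 kΩ above and αR = 294.1 kΩ below.
Lower section ‖ load = 226.0 kΩ.
V_wiper = 18.4 × 226.0/(95.94 + 226.0) = 12.9 V.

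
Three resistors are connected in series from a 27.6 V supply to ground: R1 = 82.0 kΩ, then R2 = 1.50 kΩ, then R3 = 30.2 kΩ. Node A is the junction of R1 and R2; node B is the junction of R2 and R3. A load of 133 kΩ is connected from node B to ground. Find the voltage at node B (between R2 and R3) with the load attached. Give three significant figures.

V ≈ 6.28 V

At node B, R3 is in parallel with the load: R3‖R_L = 24.61 kΩ.
Below node A the resistance is R2 + (R3‖R_L) = 26.11 kΩ, so V_A = 27.6 × 26.11/108.1 = 6.666 V.
Then V_B = V_A × (R3‖R_L)/(R2 + R3‖R_L) = 6.666 × 24.61/26.11 = 6.28 V.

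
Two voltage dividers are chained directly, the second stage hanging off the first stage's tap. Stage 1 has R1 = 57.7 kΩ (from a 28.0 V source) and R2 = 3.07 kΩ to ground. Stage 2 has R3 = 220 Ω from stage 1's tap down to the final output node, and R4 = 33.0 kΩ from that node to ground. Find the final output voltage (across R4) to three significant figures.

V_out ≈ 1.29 V

Stage 2 presents R3+R4 = 33220 Ω as a load on stage 1's tap.
Stage 1's lower leg becomes R2‖(R3+R4) = 2810 Ω, so V_mid = 28.0 × 2810/60510 = 1.300 V.
Stage 2 is itself unloaded: V_out = V_mid × R4/(R3+R4) = 1.300 × 33000/33220 = 1.29 V.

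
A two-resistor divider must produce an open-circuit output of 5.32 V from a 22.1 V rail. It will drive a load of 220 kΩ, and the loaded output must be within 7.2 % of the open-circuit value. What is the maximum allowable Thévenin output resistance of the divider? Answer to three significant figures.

R_th ≤ 17.1 kΩ

Loading drop = R_th/(R_th + R_L) ≤ 0.0720, so R_th ≤ R_L · ε/(1−ε) = 220 kΩ × 0.0720/0.9280 = 17.1 kΩ.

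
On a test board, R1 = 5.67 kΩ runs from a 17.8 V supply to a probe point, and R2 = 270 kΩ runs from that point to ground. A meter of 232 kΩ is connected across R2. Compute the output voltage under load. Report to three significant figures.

The load sits in parallel with R2: R2‖R_L = (270 × 232) / (270 + 232) = 124.8 kΩ.
V_out = 17.8 × 124.8 / (5.67 + 124.8) = 17.8 × 124.8/130.5 = 17.0 V.
(Unloaded it would have been 17.4 V.)

V_out ≈ 17.0 V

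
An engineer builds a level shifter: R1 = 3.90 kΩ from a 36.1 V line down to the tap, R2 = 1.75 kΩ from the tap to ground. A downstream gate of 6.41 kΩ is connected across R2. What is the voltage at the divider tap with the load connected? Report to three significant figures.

The load sits in parallel with R2: R2‖R_L = (1.75 × 6.41) / (1.75 + 6.41) = 1.375 kΩ.
V_out = 36.1 × 1.375 / (3.90 + 1.375) = 36.1 × 1.375/5.275 = 9.41 V.

V_out ≈ 9.41 V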